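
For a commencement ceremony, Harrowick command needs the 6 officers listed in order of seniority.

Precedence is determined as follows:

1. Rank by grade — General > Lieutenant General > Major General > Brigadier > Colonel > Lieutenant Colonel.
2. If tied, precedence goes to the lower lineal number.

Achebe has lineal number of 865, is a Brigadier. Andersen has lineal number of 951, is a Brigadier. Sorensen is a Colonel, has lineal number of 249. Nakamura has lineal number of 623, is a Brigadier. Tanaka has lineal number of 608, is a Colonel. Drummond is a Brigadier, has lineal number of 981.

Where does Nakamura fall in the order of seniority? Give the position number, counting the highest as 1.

1

By grade: Nakamura, Achebe, Andersen and Drummond (Brigadier); then Sorensen and Tanaka (Colonel).
Among Nakamura, Achebe, Andersen and Drummond, by lineal number (lower first): Nakamura (623) before Achebe (865) before Andersen (951) before Drummond (981).
Among Sorensen and Tanaka, by lineal number (lower first): Sorensen (249) before Tanaka (608).
Order: Nakamura, Achebe, Andersen, Drummond, Sorensen, Tanaka. So position 1.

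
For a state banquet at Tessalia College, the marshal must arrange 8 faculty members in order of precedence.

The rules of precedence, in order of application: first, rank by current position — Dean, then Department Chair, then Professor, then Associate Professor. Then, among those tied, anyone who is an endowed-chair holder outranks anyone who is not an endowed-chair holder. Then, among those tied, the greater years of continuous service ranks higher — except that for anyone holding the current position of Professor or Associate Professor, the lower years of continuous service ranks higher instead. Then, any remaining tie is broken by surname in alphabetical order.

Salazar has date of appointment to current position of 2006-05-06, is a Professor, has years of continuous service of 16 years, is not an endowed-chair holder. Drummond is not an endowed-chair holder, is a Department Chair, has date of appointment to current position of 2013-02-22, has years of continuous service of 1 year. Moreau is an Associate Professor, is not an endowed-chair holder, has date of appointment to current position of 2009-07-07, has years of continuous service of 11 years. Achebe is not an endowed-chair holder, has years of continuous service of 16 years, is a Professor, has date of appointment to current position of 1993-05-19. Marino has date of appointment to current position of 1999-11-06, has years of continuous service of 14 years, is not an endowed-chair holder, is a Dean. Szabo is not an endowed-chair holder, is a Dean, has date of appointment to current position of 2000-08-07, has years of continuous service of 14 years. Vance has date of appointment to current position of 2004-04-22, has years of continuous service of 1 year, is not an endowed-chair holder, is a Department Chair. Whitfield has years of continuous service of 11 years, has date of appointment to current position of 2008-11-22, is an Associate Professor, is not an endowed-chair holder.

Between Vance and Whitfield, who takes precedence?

Vance

By current position: Marino and Szabo (Dean); then Drummond and Vance (Department Chair); then Achebe and Salazar (Professor); then Moreau and Whitfield (Associate Professor).
Marino and Szabo are each not an endowed-chair holder, so the next rule applies.
Marino and Szabo both have years of continuous service 14 years, so the next rule applies.
Among Marino and Szabo, alphabetically by surname: Marino before Szabo.
Drummond and Vance are each not an endowed-chair holder, so the next rule applies.
Drummond and Vance both have years of continuous service 1 year, so the next rule applies.
Among Drummond and Vance, alphabetically by surname: Drummond before Vance.
Achebe and Salazar are each not an endowed-chair holder, so the next rule applies.
Achebe and Salazar both have years of continuous service 16 years, so the next rule applies.
Among Achebe and Salazar, alphabetically by surname: Achebe before Salazar.
Moreau and Whitfield are each not an endowed-chair holder, so the next rule applies.
Moreau and Whitfield both have years of continuous service 11 years, so the next rule applies.
Among Moreau and Whitfield, alphabetically by surname: Moreau before Whitfield.
So Vance takes precedence.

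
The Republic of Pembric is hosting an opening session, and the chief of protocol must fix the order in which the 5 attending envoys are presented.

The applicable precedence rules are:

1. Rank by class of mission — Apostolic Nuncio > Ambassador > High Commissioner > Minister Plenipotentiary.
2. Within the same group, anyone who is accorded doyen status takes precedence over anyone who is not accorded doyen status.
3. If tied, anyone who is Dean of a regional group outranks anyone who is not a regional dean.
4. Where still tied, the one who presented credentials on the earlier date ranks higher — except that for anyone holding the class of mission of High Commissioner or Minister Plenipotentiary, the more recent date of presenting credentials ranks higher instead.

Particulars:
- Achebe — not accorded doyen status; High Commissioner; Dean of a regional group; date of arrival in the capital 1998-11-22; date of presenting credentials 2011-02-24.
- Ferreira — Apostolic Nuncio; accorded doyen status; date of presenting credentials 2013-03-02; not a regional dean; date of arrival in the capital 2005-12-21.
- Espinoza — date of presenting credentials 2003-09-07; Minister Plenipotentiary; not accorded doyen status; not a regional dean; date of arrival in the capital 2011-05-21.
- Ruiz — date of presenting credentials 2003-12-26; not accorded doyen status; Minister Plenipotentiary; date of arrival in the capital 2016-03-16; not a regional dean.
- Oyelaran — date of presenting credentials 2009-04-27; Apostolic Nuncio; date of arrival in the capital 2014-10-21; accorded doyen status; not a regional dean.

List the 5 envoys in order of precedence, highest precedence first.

Oyelaran, Ferreira, Achebe, Ruiz, Espinoza

By class of mission: Oyelaran and Ferreira (Apostolic Nuncio); then Achebe (High Commissioner); then Ruiz and Espinoza (Minister Plenipotentiary).
Oyelaran and Ferreira are each accorded doyen status, so the next rule applies.
Oyelaran and Ferreira are each not a regional dean, so the next rule applies.
Among Oyelaran and Ferreira, by date of presenting credentials (earlier first): Oyelaran (2009-04-27) before Ferreira (2013-03-02).
Ruiz and Espinoza are each not accorded doyen status, so the next rule applies.
Ruiz and Espinoza are each not a regional dean, so the next rule applies.
Among Ruiz and Espinoza, by date of presenting credentials (later first) (reversed rule for this group): Ruiz (2003-12-26) before Espinoza (2003-09-07).
Full order: Oyelaran, Ferreira, Achebe, Ruiz, Espinoza.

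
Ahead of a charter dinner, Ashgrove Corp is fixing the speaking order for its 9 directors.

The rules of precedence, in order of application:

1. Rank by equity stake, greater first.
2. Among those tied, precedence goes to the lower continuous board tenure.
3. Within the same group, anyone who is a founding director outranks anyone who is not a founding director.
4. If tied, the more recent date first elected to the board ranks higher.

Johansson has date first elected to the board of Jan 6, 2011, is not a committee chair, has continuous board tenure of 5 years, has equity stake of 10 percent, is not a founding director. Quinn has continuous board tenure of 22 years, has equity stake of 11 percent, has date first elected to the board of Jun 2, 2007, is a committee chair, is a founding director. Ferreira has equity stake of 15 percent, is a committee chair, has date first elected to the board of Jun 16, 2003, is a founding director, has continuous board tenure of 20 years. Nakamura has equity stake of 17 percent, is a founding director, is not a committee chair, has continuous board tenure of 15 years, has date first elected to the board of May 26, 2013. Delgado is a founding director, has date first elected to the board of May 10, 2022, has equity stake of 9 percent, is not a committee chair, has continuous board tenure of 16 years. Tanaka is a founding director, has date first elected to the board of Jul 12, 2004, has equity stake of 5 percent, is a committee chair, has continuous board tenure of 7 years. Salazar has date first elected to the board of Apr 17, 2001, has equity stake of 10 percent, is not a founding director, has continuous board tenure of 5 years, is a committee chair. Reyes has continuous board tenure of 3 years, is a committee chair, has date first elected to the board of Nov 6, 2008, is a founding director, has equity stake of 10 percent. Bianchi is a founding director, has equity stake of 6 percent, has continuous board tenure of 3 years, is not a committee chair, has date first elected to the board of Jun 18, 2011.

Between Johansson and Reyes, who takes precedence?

By equity stake (higher first): Nakamura (17 percent); then Ferreira (15 percent); then Quinn (11 percent); then Reyes, Johansson and Salazar (each 10 percent); then Delgado (9 percent); then Bianchi (6 percent); then Tanaka (5 percent).
Among Reyes, Johansson and Salazar, by continuous board tenure (lower first): Reyes (3 years) before Johansson and Salazar (5 years).
Johansson and Salazar are each not a founding director, so the next rule applies.
Among Johansson and Salazar, by date first elected to the board (later first): Johansson (Jan 6, 2011) before Salazar (Apr 17, 2001).
So Reyes takes precedence.

Reyes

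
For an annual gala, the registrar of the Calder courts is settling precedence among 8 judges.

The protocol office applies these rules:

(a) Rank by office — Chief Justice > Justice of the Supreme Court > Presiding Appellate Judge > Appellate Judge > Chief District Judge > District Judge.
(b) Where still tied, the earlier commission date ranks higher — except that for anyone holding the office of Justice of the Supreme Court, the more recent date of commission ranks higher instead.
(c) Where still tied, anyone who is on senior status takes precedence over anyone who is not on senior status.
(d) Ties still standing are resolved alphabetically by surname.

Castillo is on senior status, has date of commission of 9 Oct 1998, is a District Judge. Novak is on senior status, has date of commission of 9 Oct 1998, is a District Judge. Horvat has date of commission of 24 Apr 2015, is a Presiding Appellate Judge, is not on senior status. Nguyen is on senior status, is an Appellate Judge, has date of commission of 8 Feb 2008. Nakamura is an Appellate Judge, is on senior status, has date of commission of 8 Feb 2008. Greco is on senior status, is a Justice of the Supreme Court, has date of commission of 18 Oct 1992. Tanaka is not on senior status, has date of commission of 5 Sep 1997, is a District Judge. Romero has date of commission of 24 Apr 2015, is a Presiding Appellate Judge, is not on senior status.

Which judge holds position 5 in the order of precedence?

Nguyen

By office: Greco (Justice of the Supreme Court); then Horvat and Romero (Presiding Appellate Judge); then Nakamura and Nguyen (Appellate Judge); then Tanaka, Castillo and Novak (District Judge).
Horvat and Romero both have date of commission 24 Apr 2015, so the next rule applies.
Horvat and Romero are each not on senior status, so the next rule applies.
Among Horvat and Romero, alphabetically by surname: Horvat before Romero.
Nakamura and Nguyen both have date of commission 8 Feb 2008, so the next rule applies.
Nakamura and Nguyen are each on senior status, so the next rule applies.
Among Nakamura and Nguyen, alphabetically by surname: Nakamura before Nguyen.
Among Tanaka, Castillo and Novak, by date of commission (earlier first): Tanaka (5 Sep 1997) before Castillo and Novak (9 Oct 1998).
Castillo and Novak are each on senior status, so the next rule applies.
Among Castillo and Novak, alphabetically by surname: Castillo before Novak.
Order: Greco, Horvat, Romero, Nakamura, Nguyen, Tanaka, Castillo, Novak.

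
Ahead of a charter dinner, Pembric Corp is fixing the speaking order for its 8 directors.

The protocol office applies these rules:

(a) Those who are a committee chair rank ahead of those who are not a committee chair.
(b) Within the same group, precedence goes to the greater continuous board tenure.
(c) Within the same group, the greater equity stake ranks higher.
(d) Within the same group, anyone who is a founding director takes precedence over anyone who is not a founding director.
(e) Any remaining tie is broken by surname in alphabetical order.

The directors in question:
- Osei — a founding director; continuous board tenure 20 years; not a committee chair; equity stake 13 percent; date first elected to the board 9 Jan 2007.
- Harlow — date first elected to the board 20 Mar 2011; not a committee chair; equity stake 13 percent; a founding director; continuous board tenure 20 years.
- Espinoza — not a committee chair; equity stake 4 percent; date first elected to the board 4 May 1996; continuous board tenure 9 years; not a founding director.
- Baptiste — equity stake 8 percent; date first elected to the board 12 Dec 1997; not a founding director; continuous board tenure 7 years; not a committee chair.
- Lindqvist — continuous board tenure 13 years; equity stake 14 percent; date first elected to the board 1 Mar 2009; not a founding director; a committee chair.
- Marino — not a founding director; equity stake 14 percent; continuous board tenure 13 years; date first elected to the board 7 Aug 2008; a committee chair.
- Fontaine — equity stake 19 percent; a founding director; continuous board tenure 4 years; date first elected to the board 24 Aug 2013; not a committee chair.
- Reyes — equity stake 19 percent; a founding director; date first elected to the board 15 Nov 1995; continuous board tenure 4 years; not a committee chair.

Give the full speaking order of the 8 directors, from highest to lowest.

By the first rule: Lindqvist and Marino (both a committee chair); then Harlow, Osei, Espinoza, Baptiste, Fontaine and Reyes (each not a committee chair).
Lindqvist and Marino both have continuous board tenure 13 years, so the next rule applies.
Lindqvist and Marino both have equity stake 14 percent, so the next rule applies.
Lindqvist and Marino are each not a founding director, so the next rule applies.
Among Lindqvist and Marino, alphabetically by surname: Lindqvist before Marino.
Among Harlow, Osei, Espinoza, Baptiste, Fontaine and Reyes, by continuous board tenure (higher first): Harlow and Osei (20 years) before Espinoza (9 years) before Baptiste (7 years) before Fontaine and Reyes (4 years).
Harlow and Osei both have equity stake 13 percent, so the next rule applies.
Harlow and Osei are each a founding director, so the next rule applies.
Among Harlow and Osei, alphabetically by surname: Harlow before Osei.
Fontaine and Reyes both have equity stake 19 percent, so the next rule applies.
Fontaine and Reyes are each a founding director, so the next rule applies.
Among Fontaine and Reyes, alphabetically by surname: Fontaine before Reyes.
Full order: Lindqvist, Marino, Harlow, Osei, Espinoza, Baptiste, Fontaine, Reyes.

Lindqvist, Marino, Harlow, Osei, Espinoza, Baptiste, Fontaine, Reyes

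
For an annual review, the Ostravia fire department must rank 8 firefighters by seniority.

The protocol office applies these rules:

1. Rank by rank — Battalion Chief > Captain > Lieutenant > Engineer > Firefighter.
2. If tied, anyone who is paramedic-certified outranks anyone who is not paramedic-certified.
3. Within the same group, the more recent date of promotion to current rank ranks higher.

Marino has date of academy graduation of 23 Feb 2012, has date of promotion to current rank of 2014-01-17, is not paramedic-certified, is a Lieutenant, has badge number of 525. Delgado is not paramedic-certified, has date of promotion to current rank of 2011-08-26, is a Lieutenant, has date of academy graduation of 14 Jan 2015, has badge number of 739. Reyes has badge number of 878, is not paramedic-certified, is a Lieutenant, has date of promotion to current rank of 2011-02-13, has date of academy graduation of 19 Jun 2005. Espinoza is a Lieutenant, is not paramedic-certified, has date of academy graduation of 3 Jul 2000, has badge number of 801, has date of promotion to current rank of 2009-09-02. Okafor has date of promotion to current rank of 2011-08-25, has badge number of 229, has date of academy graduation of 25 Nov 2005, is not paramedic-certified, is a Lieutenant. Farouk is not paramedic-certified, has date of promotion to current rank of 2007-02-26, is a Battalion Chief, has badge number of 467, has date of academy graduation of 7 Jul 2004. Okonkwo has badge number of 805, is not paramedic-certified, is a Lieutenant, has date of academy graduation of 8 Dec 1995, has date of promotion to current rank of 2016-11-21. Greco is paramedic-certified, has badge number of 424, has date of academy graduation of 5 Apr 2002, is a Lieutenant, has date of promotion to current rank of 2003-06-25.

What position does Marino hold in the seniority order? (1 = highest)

By rank: Farouk (Battalion Chief); then Greco, Okonkwo, Marino, Delgado, Okafor, Reyes and Espinoza (Lieutenant).
Among Greco, Okonkwo, Marino, Delgado, Okafor, Reyes and Espinoza, paramedic-certified before not paramedic-certified: Greco (paramedic-certified) before Okonkwo, Marino, Delgado, Okafor, Reyes and Espinoza (not paramedic-certified).
Among Okonkwo, Marino, Delgado, Okafor, Reyes and Espinoza, by date of promotion to current rank (later first): Okonkwo (2016-11-21) before Marino (2014-01-17) before Delgado (2011-08-26) before Okafor (2011-08-25) before Reyes (2011-02-13) before Espinoza (2009-09-02).
Order: Farouk, Greco, Okonkwo, Marino, Delgado, Okafor, Reyes, Espinoza. So position 4.

4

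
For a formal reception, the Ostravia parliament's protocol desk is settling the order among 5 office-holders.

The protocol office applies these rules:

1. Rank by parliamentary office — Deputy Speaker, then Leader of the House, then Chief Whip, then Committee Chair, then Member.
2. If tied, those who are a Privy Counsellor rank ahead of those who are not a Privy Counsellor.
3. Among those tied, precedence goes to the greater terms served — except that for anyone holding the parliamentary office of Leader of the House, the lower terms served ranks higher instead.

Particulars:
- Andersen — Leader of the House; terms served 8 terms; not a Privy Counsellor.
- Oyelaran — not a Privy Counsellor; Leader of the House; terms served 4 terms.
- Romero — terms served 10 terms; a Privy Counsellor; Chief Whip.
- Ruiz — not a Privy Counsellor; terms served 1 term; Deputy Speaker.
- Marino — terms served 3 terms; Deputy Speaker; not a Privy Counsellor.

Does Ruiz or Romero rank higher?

Ruiz

By parliamentary office: Marino and Ruiz (Deputy Speaker); then Oyelaran and Andersen (Leader of the House); then Romero (Chief Whip).
Marino and Ruiz are each not a Privy Counsellor, so the next rule applies.
Among Marino and Ruiz, by terms served (higher first): Marino (3 terms) before Ruiz (1 term).
Oyelaran and Andersen are each not a Privy Counsellor, so the next rule applies.
Among Oyelaran and Andersen, by terms served (lower first) (reversed rule for this group): Oyelaran (4 terms) before Andersen (8 terms).
So Ruiz takes precedence.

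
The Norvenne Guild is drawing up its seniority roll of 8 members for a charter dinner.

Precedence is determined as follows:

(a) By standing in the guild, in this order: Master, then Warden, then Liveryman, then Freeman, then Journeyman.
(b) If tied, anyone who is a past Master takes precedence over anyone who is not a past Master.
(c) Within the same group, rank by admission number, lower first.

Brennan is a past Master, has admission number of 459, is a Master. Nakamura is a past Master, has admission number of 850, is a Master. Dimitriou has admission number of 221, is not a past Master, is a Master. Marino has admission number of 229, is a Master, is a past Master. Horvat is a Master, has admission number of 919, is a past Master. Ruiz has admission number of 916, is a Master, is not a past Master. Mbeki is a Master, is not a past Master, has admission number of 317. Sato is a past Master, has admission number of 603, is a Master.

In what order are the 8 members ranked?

By standing in the guild: Marino, Brennan, Sato, Nakamura, Horvat, Dimitriou, Mbeki and Ruiz (Master).
Among Marino, Brennan, Sato, Nakamura, Horvat, Dimitriou, Mbeki and Ruiz, a past Master before not a past Master: Marino, Brennan, Sato, Nakamura and Horvat (a past Master) before Dimitriou, Mbeki and Ruiz (not a past Master).
Among Marino, Brennan, Sato, Nakamura and Horvat, by admission number (lower first): Marino (229) before Brennan (459) before Sato (603) before Nakamura (850) before Horvat (919).
Among Dimitriou, Mbeki and Ruiz, by admission number (lower first): Dimitriou (221) before Mbeki (317) before Ruiz (916).
Full order: Marino, Brennan, Sato, Nakamura, Horvat, Dimitriou, Mbeki, Ruiz.

Marino, Brennan, Sato, Nakamura, Horvat, Dimitriou, Mbeki, Ruiz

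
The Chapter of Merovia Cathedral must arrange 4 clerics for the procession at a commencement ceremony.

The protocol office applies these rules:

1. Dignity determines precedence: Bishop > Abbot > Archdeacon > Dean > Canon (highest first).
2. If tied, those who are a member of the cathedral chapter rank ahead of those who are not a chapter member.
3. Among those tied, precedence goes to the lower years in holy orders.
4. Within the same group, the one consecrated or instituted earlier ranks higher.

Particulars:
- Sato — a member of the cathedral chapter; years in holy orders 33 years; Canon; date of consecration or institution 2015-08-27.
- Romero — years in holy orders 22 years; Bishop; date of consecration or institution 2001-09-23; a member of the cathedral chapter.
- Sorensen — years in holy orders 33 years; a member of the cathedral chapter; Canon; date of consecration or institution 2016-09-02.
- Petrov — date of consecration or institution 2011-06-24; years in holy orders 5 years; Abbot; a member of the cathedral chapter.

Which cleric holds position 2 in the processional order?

By dignity: Romero (Bishop); then Petrov (Abbot); then Sato and Sorensen (Canon).
Sato and Sorensen are each a member of the cathedral chapter, so the next rule applies.
Sato and Sorensen both have years in holy orders 33 years, so the next rule applies.
Among Sato and Sorensen, by date of consecration or institution (earlier first): Sato (2015-08-27) before Sorensen (2016-09-02).
Order: Romero, Petrov, Sato, Sorensen.

Petrov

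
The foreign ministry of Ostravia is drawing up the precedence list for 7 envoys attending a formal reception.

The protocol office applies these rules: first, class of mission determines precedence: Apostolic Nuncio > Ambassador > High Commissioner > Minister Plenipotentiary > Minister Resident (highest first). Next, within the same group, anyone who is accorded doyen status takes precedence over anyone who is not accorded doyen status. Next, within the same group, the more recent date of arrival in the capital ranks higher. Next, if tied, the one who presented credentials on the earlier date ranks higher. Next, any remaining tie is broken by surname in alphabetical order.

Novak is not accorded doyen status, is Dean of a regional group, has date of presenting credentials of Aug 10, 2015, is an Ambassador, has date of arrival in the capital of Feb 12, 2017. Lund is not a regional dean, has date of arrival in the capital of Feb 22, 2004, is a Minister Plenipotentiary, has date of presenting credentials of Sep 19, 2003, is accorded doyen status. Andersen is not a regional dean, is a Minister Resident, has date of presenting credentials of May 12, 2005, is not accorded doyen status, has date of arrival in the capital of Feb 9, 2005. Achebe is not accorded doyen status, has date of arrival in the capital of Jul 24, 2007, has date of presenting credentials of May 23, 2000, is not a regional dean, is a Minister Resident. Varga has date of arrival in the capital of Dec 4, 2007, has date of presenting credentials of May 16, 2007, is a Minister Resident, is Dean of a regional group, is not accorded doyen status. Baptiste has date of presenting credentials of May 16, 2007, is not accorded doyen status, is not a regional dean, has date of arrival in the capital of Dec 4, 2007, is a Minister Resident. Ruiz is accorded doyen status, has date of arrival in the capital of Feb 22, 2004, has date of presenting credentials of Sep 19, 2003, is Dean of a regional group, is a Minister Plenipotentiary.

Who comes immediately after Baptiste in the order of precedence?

Varga

By class of mission: Novak (Ambassador); then Lund and Ruiz (Minister Plenipotentiary); then Baptiste, Varga, Achebe and Andersen (Minister Resident).
Lund and Ruiz are each accorded doyen status, so the next rule applies.
Lund and Ruiz both have date of arrival in the capital Feb 22, 2004, so the next rule applies.
Lund and Ruiz both have date of presenting credentials Sep 19, 2003, so the next rule applies.
Among Lund and Ruiz, alphabetically by surname: Lund before Ruiz.
Baptiste, Varga, Achebe and Andersen are each not accorded doyen status, so the next rule applies.
Among Baptiste, Varga, Achebe and Andersen, by date of arrival in the capital (later first): Baptiste and Varga (Dec 4, 2007) before Achebe (Jul 24, 2007) before Andersen (Feb 9, 2005).
Baptiste and Varga both have date of presenting credentials May 16, 2007, so the next rule applies.
Among Baptiste and Varga, alphabetically by surname: Baptiste before Varga.
Order: Novak, Lund, Ruiz, Baptiste, Varga, Achebe, Andersen.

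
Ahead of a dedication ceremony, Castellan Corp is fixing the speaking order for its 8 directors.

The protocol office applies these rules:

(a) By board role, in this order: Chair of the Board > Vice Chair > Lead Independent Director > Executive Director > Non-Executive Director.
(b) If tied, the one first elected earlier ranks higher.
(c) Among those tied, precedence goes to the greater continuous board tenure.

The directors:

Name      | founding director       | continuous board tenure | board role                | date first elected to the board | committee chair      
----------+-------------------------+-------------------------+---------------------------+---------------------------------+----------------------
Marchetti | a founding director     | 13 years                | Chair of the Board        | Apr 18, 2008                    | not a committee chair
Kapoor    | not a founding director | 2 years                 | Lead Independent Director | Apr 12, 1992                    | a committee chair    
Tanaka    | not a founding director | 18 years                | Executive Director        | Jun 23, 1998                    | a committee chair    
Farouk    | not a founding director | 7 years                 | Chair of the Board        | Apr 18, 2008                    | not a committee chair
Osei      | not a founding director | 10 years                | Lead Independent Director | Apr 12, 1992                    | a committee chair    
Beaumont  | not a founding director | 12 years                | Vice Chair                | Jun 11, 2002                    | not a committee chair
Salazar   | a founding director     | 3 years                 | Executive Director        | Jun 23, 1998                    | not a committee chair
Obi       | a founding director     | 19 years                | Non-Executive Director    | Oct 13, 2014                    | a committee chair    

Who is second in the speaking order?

Farouk

By board role: Marchetti and Farouk (Chair of the Board); then Beaumont (Vice Chair); then Osei and Kapoor (Lead Independent Director); then Tanaka and Salazar (Executive Director); then Obi (Non-Executive Director).
Marchetti and Farouk both have date first elected to the board Apr 18, 2008, so the next rule applies.
Among Marchetti and Farouk, by continuous board tenure (higher first): Marchetti (13 years) before Farouk (7 years).
Osei and Kapoor both have date first elected to the board Apr 12, 1992, so the next rule applies.
Among Osei and Kapoor, by continuous board tenure (higher first): Osei (10 years) before Kapoor (2 years).
Tanaka and Salazar both have date first elected to the board Jun 23, 1998, so the next rule applies.
Among Tanaka and Salazar, by continuous board tenure (higher first): Tanaka (18 years) before Salazar (3 years).
Order: Marchetti, Farouk, Beaumont, Osei, Kapoor, Tanaka, Salazar, Obi.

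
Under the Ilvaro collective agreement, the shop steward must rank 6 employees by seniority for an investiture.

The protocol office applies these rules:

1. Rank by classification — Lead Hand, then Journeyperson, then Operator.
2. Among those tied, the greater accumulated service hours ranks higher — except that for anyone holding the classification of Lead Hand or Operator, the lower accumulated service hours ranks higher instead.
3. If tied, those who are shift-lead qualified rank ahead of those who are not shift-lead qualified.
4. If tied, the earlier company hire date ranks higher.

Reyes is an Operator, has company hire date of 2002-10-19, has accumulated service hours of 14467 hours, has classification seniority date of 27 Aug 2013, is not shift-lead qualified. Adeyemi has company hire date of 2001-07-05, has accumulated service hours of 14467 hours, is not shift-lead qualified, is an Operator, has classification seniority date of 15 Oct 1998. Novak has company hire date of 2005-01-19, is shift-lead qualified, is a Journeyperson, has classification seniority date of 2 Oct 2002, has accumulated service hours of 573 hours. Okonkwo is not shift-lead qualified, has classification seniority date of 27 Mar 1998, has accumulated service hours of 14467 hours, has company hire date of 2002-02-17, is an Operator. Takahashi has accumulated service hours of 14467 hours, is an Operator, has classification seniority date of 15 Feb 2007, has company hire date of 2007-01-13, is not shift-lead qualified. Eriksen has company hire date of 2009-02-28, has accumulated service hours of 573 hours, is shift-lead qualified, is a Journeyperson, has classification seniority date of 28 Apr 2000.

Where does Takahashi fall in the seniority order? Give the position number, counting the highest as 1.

6

By classification: Novak and Eriksen (Journeyperson); then Adeyemi, Okonkwo, Reyes and Takahashi (Operator).
Novak and Eriksen both have accumulated service hours 573 hours, so the next rule applies.
Novak and Eriksen are each shift-lead qualified, so the next rule applies.
Among Novak and Eriksen, by company hire date (earlier first): Novak (2005-01-19) before Eriksen (2009-02-28).
Adeyemi, Okonkwo, Reyes and Takahashi all have accumulated service hours 14467 hours, so the next rule applies.
Adeyemi, Okonkwo, Reyes and Takahashi are each not shift-lead qualified, so the next rule applies.
Among Adeyemi, Okonkwo, Reyes and Takahashi, by company hire date (earlier first): Adeyemi (2001-07-05) before Okonkwo (2002-02-17) before Reyes (2002-10-19) before Takahashi (2007-01-13).
Order: Novak, Eriksen, Adeyemi, Okonkwo, Reyes, Takahashi. So position 6.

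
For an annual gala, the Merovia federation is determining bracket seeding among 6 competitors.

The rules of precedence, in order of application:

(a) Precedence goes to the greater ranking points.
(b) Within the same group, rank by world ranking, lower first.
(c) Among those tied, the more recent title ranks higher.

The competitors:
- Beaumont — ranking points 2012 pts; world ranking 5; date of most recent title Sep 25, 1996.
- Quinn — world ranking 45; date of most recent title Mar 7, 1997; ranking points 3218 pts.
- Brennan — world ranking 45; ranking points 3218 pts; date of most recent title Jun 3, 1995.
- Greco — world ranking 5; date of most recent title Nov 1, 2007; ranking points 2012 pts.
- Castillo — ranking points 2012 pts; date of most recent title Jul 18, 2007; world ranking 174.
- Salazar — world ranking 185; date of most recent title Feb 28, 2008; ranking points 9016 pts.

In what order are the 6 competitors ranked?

Salazar, Quinn, Brennan, Greco, Beaumont, Castillo

By ranking points (higher first): Salazar (9016 pts); then Quinn and Brennan (both 3218 pts); then Greco, Beaumont and Castillo (each 2012 pts).
Quinn and Brennan both have world ranking 45, so the next rule applies.
Among Quinn and Brennan, by date of most recent title (later first): Quinn (Mar 7, 1997) before Brennan (Jun 3, 1995).
Among Greco, Beaumont and Castillo, by world ranking (lower first): Greco and Beaumont (5) before Castillo (174).
Among Greco and Beaumont, by date of most recent title (later first): Greco (Nov 1, 2007) before Beaumont (Sep 25, 1996).
Full order: Salazar, Quinn, Brennan, Greco, Beaumont, Castillo.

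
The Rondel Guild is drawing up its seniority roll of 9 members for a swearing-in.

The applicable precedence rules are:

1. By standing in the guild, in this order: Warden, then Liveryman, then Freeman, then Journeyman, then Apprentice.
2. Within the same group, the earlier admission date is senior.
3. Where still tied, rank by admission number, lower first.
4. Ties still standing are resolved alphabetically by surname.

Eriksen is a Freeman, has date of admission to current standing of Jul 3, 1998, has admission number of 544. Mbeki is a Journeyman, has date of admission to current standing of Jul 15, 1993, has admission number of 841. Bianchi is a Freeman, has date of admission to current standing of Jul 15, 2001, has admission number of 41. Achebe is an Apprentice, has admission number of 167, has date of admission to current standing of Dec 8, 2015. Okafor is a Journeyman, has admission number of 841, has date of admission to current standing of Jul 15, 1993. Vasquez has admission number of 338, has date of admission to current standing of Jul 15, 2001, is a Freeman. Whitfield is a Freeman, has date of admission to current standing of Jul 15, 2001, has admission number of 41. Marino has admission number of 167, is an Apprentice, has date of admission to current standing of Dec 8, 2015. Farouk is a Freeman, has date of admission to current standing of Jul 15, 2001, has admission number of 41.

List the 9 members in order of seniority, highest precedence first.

Eriksen, Bianchi, Farouk, Whitfield, Vasquez, Mbeki, Okafor, Achebe, Marino

By standing in the guild: Eriksen, Bianchi, Farouk, Whitfield and Vasquez (Freeman); then Mbeki and Okafor (Journeyman); then Achebe and Marino (Apprentice).
Among Eriksen, Bianchi, Farouk, Whitfield and Vasquez, by date of admission to current standing (earlier first): Eriksen (Jul 3, 1998) before Bianchi, Farouk, Whitfield and Vasquez (Jul 15, 2001).
Among Bianchi, Farouk, Whitfield and Vasquez, by admission number (lower first): Bianchi, Farouk and Whitfield (41) before Vasquez (338).
Among Bianchi, Farouk and Whitfield, alphabetically by surname: Bianchi before Farouk before Whitfield.
Mbeki and Okafor both have date of admission to current standing Jul 15, 1993, so the next rule applies.
Mbeki and Okafor both have admission number 841, so the next rule applies.
Among Mbeki and Okafor, alphabetically by surname: Mbeki before Okafor.
Achebe and Marino both have date of admission to current standing Dec 8, 2015, so the next rule applies.
Achebe and Marino both have admission number 167, so the next rule applies.
Among Achebe and Marino, alphabetically by surname: Achebe before Marino.
Full order: Eriksen, Bianchi, Farouk, Whitfield, Vasquez, Mbeki, Okafor, Achebe, Marino.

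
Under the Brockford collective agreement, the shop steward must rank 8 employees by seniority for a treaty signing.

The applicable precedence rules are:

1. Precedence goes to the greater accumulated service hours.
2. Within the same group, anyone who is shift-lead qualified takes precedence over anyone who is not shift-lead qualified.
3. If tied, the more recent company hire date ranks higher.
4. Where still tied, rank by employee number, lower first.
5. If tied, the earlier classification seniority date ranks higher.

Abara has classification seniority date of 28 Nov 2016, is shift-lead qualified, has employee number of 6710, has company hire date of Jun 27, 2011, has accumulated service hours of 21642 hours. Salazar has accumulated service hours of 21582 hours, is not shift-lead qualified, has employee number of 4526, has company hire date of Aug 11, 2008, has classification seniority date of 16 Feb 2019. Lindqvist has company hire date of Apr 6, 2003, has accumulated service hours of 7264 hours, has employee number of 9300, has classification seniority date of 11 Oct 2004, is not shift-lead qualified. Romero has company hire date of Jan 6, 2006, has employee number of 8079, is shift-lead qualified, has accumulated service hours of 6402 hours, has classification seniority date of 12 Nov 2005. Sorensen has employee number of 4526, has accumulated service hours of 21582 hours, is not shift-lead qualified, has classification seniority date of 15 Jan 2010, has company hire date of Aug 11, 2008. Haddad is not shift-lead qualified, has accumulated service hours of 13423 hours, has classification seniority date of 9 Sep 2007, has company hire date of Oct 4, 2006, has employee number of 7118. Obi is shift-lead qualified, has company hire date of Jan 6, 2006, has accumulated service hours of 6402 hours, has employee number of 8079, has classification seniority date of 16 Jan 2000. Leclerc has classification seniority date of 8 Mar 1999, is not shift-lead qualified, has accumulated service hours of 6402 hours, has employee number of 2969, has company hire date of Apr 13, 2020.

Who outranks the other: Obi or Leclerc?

By accumulated service hours (higher first): Abara (21642 hours); then Sorensen and Salazar (both 21582 hours); then Haddad (13423 hours); then Lindqvist (7264 hours); then Obi, Romero and Leclerc (each 6402 hours).
Sorensen and Salazar are each not shift-lead qualified, so the next rule applies.
Sorensen and Salazar both have company hire date Aug 11, 2008, so the next rule applies.
Sorensen and Salazar both have employee number 4526, so the next rule applies.
Among Sorensen and Salazar, by classification seniority date (earlier first): Sorensen (15 Jan 2010) before Salazar (16 Feb 2019).
Among Obi, Romero and Leclerc, shift-lead qualified before not shift-lead qualified: Obi and Romero (shift-lead qualified) before Leclerc (not shift-lead qualified).
Obi and Romero both have company hire date Jan 6, 2006, so the next rule applies.
Obi and Romero both have employee number 8079, so the next rule applies.
Among Obi and Romero, by classification seniority date (earlier first): Obi (16 Jan 2000) before Romero (12 Nov 2005).
So Obi takes precedence.

Obi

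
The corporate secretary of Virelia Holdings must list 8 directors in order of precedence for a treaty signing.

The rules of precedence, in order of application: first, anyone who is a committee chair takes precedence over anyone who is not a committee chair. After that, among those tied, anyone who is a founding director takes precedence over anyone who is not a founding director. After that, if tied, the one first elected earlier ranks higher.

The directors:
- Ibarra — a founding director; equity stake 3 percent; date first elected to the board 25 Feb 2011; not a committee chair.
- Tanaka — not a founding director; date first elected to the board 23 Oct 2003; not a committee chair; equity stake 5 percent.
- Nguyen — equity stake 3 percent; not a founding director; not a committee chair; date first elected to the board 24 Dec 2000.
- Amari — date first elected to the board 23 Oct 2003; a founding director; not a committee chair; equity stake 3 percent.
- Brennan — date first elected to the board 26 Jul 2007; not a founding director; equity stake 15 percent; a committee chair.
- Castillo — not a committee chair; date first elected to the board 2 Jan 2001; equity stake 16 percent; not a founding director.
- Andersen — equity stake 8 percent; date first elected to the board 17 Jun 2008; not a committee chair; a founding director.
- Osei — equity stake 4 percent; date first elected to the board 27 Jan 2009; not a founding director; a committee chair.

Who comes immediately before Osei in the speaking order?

By the first rule: Brennan and Osei (both a committee chair); then Amari, Andersen, Ibarra, Nguyen, Castillo and Tanaka (each not a committee chair).
Brennan and Osei are each not a founding director, so the next rule applies.
Among Brennan and Osei, by date first elected to the board (earlier first): Brennan (26 Jul 2007) before Osei (27 Jan 2009).
Among Amari, Andersen, Ibarra, Nguyen, Castillo and Tanaka, a founding director before not a founding director: Amari, Andersen and Ibarra (a founding director) before Nguyen, Castillo and Tanaka (not a founding director).
Among Amari, Andersen and Ibarra, by date first elected to the board (earlier first): Amari (23 Oct 2003) before Andersen (17 Jun 2008) before Ibarra (25 Feb 2011).
Among Nguyen, Castillo and Tanaka, by date first elected to the board (earlier first): Nguyen (24 Dec 2000) before Castillo (2 Jan 2001) before Tanaka (23 Oct 2003).
Order: Brennan, Osei, Amari, Andersen, Ibarra, Nguyen, Castillo, Tanaka.

Brennan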